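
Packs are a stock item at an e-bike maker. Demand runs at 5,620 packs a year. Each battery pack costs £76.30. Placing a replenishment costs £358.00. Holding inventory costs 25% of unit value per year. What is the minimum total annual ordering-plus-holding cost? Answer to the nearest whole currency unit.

TC* ≈ £8,761

Holding cost H = 0.25 × £76.30 = £19.0750 per unit per year.
The optimal lot size = √(2DS/H) = √(2 × 5,620 × 358 / 19.075) ≈ 459.30.
At the optimum the two cost components are equal, so total cost = 2·(Q*/2)H = Q*·H.
Minimum total = √(2DSH) = √(2 × 5,620 × 358 × 19.075) ≈ 8761.066.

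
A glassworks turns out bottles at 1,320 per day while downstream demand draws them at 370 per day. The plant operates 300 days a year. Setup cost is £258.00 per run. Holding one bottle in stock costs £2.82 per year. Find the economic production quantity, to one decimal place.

Q* ≈ 5,312.4 bottles

Annual demand D = 370 × 300 = 111,000.
Production build-up factor (1 − d/p) = 1 − 370/1,320 = 0.7197.
Q* = √(2DS / (H(1 − d/p))) = √(2 × 111,000 × 258 / (2.82 × 0.7197)).
= √(57,276,000 / 2.0295) ≈ 5312.353.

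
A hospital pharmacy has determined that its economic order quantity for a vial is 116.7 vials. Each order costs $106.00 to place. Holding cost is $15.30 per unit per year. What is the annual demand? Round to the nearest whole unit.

D ≈ 983 vials per year

Invert the EOQ relation Q*² = 2DS/H.
From Q* = √(2DS/H): D = Q*²H / (2S) = 116.7² × 15.3 / (2 × 106) = 982.873.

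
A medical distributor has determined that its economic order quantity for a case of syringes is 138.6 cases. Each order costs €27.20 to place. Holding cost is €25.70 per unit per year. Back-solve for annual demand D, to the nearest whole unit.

Squaring Q* = √(2DS/H) gives Q*² = 2DS/H.
From Q* = √(2DS/H): D = Q*²H / (2S) = 138.6² × 25.7 / (2 × 27.2) = 9075.294.

D ≈ 9,075 cases per year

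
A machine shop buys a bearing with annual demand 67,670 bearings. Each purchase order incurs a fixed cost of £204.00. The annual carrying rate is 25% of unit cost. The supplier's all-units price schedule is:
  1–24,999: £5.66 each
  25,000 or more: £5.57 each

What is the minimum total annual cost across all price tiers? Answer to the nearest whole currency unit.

Holding cost per unit per year at price C is H = 0.25·C.
Candidates are each tier's EOQ (if it falls in that tier) and each price-break quantity.
EOQ at £5.66 = 4417.2 (feasible in tier 1): TC = 67,670×£5.66 + (67,670/4417.2)×204 + (4417.2/2)×0.25×£5.66 = £389,262.58.
EOQ at £5.57 = 4452.8 < 25000, so use break Q=25000: TC = 67,670×£5.57 + (67,670/25000.0)×204 + (25000.0/2)×0.25×£5.57 = £394,880.34.
Lowest total cost among the candidates is at Q = 4417.2.

TC* ≈ £389,263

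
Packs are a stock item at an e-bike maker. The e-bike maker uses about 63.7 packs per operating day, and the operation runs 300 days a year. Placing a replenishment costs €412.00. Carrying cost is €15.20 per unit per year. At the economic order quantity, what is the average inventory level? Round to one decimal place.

Annual demand D = 63.7 × 300 = 19,110.
EOQ = √(2DS/H) = √(2 × 19,110 × 412 / 15.2) ≈ 1017.82.
Average inventory = Q*/2 ≈ 1017.82 / 2 = 508.911.

Average inventory ≈ 508.9 packs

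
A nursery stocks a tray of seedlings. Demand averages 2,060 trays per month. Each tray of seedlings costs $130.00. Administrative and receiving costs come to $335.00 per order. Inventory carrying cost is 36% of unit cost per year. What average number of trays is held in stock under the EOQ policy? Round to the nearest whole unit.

Annual demand D = 2,060 × 12 = 24,720.
Holding cost H = 0.36 × $130.00 = $46.8000 per unit per year.
Q* = √(2DS/H) = √(2 × 24,720 × 335 / 46.8) ≈ 594.89.
Average inventory = Q*/2 ≈ 594.89 / 2 = 297.446.

Average inventory ≈ 297 trays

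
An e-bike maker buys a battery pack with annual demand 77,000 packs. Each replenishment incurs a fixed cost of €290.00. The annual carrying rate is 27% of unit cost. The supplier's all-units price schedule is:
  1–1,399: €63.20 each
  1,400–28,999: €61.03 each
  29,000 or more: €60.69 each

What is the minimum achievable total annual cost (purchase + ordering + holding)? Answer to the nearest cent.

TC* ≈ €4,726,437.70

Holding cost per unit per year at price C is H = 0.27·C.
For each price level, check whether its EOQ is feasible; otherwise the best quantity at that price is the breakpoint.
Tier 1 (€63.20): EOQ = 1617.8 exceeds tier's upper bound 1399, so this tier is dominated.
EOQ at €61.03 = 1646.3 (feasible in tier 2): TC = 77,000×€61.03 + (77,000/1646.3)×290 + (1646.3/2)×0.27×€61.03 = €4,726,437.70.
EOQ at €60.69 = 1650.9 < 29000, so use break Q=29000: TC = 77,000×€60.69 + (77,000/29000.0)×290 + (29000.0/2)×0.27×€60.69 = €4,911,501.35.
Lowest total cost among the candidates is at Q = 1646.3.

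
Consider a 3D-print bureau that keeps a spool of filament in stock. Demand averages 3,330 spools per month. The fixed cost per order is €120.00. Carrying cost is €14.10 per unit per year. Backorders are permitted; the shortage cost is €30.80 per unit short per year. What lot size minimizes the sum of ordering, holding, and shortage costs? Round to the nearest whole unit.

Q* ≈ 996 spools

Annual demand D = 3,330 × 12 = 39,960.
With planned backorders, Q* = √(2DS/H) · √((H+B)/B).
√(2DS/H) = √(2 × 39,960 × 120 / 14.1) = 824.724.
√((H+B)/B) = √((14.1+30.8)/30.8) = 1.2074.
Q* ≈ 995.764.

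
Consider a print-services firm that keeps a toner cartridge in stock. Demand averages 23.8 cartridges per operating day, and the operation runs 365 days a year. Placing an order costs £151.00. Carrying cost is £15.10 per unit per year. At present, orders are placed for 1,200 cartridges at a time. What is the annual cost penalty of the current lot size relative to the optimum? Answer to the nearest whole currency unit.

Annual demand D = 23.8 × 365 = 8,687.
EOQ = √(2DS/H) = √(2 × 8,687 × 151 / 15.1) ≈ 416.82.
Cost at Q* = (D/Q*)S + (Q*/2)H = √(2DSH) ≈ £6,294.00.
Cost at Q = 1,200: (8,687/1,200)×151 + (1,200/2)×15.1 = £1,093.11 + £9,060.00 = £10,153.11.
Excess = £10,153.11 − £6,294.00 = £3,859.11.

Extra cost ≈ £3,859 per year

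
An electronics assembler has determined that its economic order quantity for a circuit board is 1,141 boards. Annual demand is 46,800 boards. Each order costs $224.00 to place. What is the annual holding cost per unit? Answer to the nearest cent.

Squaring Q* = √(2DS/H) gives Q*² = 2DS/H.
From Q* = √(2DS/H): H = 2DS / Q*² = 2 × 46,800 × 224 / 1,141² = 16.1047.

H ≈ $16.10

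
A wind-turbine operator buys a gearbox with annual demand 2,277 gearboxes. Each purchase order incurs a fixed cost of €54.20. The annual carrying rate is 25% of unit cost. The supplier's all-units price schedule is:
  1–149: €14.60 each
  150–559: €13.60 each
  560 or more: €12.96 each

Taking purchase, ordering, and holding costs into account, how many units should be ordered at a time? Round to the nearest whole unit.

Q* ≈ 560 gearboxes

Holding cost per unit per year at price C is H = 0.25·C.
Evaluate total cost at each tier's feasible EOQ or, if the EOQ is below the tier, at the tier's minimum quantity.
Tier 1 (€14.60): EOQ = 260.0 exceeds tier's upper bound 149, so this tier is dominated.
EOQ at €13.60 = 269.4 (feasible in tier 2): TC = 2,277×€13.60 + (2,277/269.4)×54.2 + (269.4/2)×0.25×€13.60 = €31,883.28.
EOQ at €12.96 = 276.0 < 560, so use break Q=560: TC = 2,277×€12.96 + (2,277/560.0)×54.2 + (560.0/2)×0.25×€12.96 = €30,637.50.
Lowest total cost is €30,637.50 at Q = 560.0.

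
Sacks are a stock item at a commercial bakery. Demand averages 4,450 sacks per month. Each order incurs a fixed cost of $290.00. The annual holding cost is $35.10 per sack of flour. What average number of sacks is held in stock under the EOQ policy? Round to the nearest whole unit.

Annual demand D = 4,450 × 12 = 53,400.
EOQ = √(2DS/H) = √(2 × 53,400 × 290 / 35.1) ≈ 939.36.
Average inventory = Q*/2 ≈ 939.36 / 2 = 469.679.

Average inventory ≈ 470 sacks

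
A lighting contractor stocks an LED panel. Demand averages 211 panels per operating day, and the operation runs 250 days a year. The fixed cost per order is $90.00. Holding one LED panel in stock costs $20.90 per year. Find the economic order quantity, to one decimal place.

Annual demand D = 211 × 250 = 52,750.
EOQ = √(2DS / H) = √(2 × 52,750 × 90 / 20.9).
= √(9,495,000 / 20.9) = √454,306.2201 ≈ 674.022.

Q* ≈ 674.0 panels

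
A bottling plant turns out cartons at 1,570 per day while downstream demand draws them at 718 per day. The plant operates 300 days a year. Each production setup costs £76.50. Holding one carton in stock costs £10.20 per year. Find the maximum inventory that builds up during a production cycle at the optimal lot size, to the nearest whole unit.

I_max ≈ 1,324 cartons

Annual demand D = 718 × 300 = 215,400.
Production build-up factor (1 − d/p) = 1 − 718/1,570 = 0.5427.
Q* = √(2DS / (H(1 − d/p))) = √(2 × 215,400 × 76.5 / (10.2 × 0.5427)).
= √(32,956,200 / 5.5353) ≈ 2440.049.
Maximum inventory = Q*(1 − d/p) = 2440.049 × 0.5427 ≈ 1324.154.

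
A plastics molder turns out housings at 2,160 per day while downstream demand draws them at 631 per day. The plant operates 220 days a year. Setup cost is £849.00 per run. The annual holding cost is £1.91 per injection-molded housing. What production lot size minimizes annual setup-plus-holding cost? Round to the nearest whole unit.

Annual demand D = 631 × 220 = 138,820.
Production build-up factor (1 − d/p) = 1 − 631/2,160 = 0.7079.
Q* = √(2DS / (H(1 − d/p))) = √(2 × 138,820 × 849 / (1.91 × 0.7079)).
= √(235,716,360 / 1.352) ≈ 13203.872.

Q* ≈ 13,204 housings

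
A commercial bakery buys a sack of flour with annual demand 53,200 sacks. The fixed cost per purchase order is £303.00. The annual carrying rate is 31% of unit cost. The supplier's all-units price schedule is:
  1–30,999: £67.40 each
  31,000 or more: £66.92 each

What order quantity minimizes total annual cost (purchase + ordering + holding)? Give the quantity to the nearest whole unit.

Holding cost per unit per year at price C is H = 0.31·C.
Candidates are each tier's EOQ (if it falls in that tier) and each price-break quantity.
EOQ at £67.40 = 1242.2 (feasible in tier 1): TC = 53,200×£67.40 + (53,200/1242.2)×303 + (1242.2/2)×0.31×£67.40 = £3,611,633.92.
EOQ at £66.92 = 1246.6 < 31000, so use break Q=31000: TC = 53,200×£66.92 + (53,200/31000.0)×303 + (31000.0/2)×0.31×£66.92 = £3,882,214.59.
Lowest total cost is £3,611,633.92 at Q = 1242.2.

Q* ≈ 1,242 sacks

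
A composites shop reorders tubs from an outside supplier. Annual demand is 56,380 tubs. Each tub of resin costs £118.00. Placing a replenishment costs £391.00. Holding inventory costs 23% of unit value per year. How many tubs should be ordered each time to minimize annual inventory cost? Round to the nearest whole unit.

Q* ≈ 1,275 tubs

Holding cost H = 0.23 × £118.00 = £27.1400 per unit per year.
EOQ = √(2DS / H) = √(2 × 56,380 × 391 / 27.14).
= √(44,089,160 / 27.14) = √1,624,508.4746 ≈ 1274.562.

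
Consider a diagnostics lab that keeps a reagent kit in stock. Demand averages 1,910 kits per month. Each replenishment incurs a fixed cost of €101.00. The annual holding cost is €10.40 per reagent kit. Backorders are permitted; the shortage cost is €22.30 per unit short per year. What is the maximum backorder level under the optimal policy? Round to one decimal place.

Annual demand D = 1,910 × 12 = 22,920.
With planned backorders, Q* = √(2DS/H) · √((H+B)/B).
√(2DS/H) = √(2 × 22,920 × 101 / 10.4) = 667.216.
√((H+B)/B) = √((10.4+22.3)/22.3) = 1.2109.
Q* ≈ 807.956.
S* = Q* · H/(H+B) = 807.956 × 10.4/32.7 ≈ 256.965.

S* ≈ 257.0 kits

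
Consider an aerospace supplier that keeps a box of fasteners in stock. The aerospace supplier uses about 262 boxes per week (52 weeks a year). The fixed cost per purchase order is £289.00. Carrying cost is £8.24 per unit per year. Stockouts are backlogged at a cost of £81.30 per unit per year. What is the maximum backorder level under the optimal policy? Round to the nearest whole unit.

S* ≈ 94 boxes

Annual demand D = 262 × 52 = 13,624.
With planned backorders, Q* = √(2DS/H) · √((H+B)/B).
√(2DS/H) = √(2 × 13,624 × 289 / 8.24) = 977.581.
√((H+B)/B) = √((8.24+81.3)/81.3) = 1.0495.
Q* ≈ 1025.926.
S* = Q* · H/(H+B) = 1025.926 × 8.24/89.54 ≈ 94.412.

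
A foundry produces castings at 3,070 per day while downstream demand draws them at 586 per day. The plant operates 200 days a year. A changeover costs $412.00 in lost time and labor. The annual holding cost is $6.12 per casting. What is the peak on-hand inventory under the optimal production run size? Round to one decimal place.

I_max ≈ 3,573.2 castings

Annual demand D = 586 × 200 = 117,200.
Production build-up factor (1 − d/p) = 1 − 586/3,070 = 0.8091.
Q* = √(2DS / (H(1 − d/p))) = √(2 × 117,200 × 412 / (6.12 × 0.8091)).
= √(96,572,800 / 4.9518) ≈ 4416.163.
Maximum inventory = Q*(1 − d/p) = 4416.163 × 0.8091 ≈ 3573.208.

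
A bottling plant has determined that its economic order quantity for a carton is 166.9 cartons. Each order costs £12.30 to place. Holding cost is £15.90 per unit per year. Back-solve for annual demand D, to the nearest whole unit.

The basic EOQ model gives Q* = √(2DS/H); rearrange for the unknown.
From Q* = √(2DS/H): D = Q*²H / (2S) = 166.9² × 15.9 / (2 × 12.3) = 18004.236.

D ≈ 18,004 cartons per year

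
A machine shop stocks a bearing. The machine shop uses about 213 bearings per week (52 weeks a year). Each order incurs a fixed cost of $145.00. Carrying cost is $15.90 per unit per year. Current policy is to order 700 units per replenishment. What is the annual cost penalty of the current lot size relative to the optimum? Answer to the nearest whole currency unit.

Annual demand D = 213 × 52 = 11,076.
EOQ = √(2DS/H) = √(2 × 11,076 × 145 / 15.9) ≈ 449.46.
Cost at Q* = (D/Q*)S + (Q*/2)H = √(2DSH) ≈ $7,146.43.
Cost at Q = 700: (11,076/700)×145 + (700/2)×15.9 = $2,294.31 + $5,565.00 = $7,859.31.
Excess = $7,859.31 − $7,146.43 = $712.89.

Extra cost ≈ $713 per year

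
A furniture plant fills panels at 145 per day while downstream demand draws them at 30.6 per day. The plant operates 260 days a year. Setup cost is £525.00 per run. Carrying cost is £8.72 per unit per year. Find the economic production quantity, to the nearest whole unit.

Q* ≈ 1,102 panels

Annual demand D = 30.6 × 260 = 7,956.
Production build-up factor (1 − d/p) = 1 − 30.6/145 = 0.7890.
Q* = √(2DS / (H(1 − d/p))) = √(2 × 7,956 × 525 / (8.72 × 0.7890)).
= √(8,353,800 / 6.8798) ≈ 1101.932.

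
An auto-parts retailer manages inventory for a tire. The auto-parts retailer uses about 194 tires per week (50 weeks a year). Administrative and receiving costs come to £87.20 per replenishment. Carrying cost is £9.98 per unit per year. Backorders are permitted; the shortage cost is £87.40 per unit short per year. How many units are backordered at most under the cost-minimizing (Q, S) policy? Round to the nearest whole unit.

S* ≈ 45 tires

Annual demand D = 194 × 50 = 9,700.
With planned backorders, Q* = √(2DS/H) · √((H+B)/B).
√(2DS/H) = √(2 × 9,700 × 87.2 / 9.98) = 411.712.
√((H+B)/B) = √((9.98+87.4)/87.4) = 1.0556.
Q* ≈ 434.583.
S* = Q* · H/(H+B) = 434.583 × 9.98/97.38 ≈ 44.538.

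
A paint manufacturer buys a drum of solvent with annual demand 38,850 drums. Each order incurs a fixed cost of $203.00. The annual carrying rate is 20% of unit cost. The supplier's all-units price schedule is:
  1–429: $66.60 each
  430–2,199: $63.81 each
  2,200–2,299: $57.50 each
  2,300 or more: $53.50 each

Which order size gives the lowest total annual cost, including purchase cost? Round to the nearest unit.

Holding cost per unit per year at price C is H = 0.20·C.
Evaluate total cost at each tier's feasible EOQ or, if the EOQ is below the tier, at the tier's minimum quantity.
Tier 1 ($66.60): EOQ = 1088.2 exceeds tier's upper bound 429, so this tier is dominated.
EOQ at $63.81 = 1111.7 (feasible in tier 2): TC = 38,850×$63.81 + (38,850/1111.7)×203 + (1111.7/2)×0.20×$63.81 = $2,493,206.39.
EOQ at $57.50 = 1171.1 < 2200, so use break Q=2200: TC = 38,850×$57.50 + (38,850/2200.0)×203 + (2200.0/2)×0.20×$57.50 = $2,250,109.80.
EOQ at $53.50 = 1214.1 < 2300, so use break Q=2300: TC = 38,850×$53.50 + (38,850/2300.0)×203 + (2300.0/2)×0.20×$53.50 = $2,094,208.93.
Lowest total cost is $2,094,208.93 at Q = 2300.0.

Q* ≈ 2,300 drums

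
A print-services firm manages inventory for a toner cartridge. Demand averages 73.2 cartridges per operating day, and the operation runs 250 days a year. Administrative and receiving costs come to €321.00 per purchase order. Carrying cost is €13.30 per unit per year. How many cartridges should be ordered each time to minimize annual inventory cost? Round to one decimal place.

Annual demand D = 73.2 × 250 = 18,300.
EOQ = √(2DS / H) = √(2 × 18,300 × 321 / 13.3).
= √(11,748,600 / 13.3) = √883,353.3835 ≈ 939.869.

Q* ≈ 939.9 cartridges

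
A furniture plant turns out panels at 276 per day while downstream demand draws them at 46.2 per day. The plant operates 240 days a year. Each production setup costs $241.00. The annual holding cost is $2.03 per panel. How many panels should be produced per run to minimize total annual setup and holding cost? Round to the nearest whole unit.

Annual demand D = 46.2 × 240 = 11,088.
Production build-up factor (1 − d/p) = 1 − 46.2/276 = 0.8326.
Q* = √(2DS / (H(1 − d/p))) = √(2 × 11,088 × 241 / (2.03 × 0.8326)).
= √(5,344,416 / 1.6902) ≈ 1778.204.

Q* ≈ 1,778 panels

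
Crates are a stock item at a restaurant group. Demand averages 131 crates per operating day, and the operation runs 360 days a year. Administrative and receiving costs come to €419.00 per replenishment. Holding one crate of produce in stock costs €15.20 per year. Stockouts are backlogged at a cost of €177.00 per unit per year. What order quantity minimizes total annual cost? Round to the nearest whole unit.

Q* ≈ 1,680 crates

Annual demand D = 131 × 360 = 47,160.
With planned backorders, Q* = √(2DS/H) · √((H+B)/B).
√(2DS/H) = √(2 × 47,160 × 419 / 15.2) = 1612.453.
√((H+B)/B) = √((15.2+177)/177) = 1.0421.
Q* ≈ 1680.263.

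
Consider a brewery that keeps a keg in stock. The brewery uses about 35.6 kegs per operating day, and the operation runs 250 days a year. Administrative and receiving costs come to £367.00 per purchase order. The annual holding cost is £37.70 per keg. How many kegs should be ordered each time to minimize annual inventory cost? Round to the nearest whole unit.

Annual demand D = 35.6 × 250 = 8,900.
EOQ = √(2DS / H) = √(2 × 8,900 × 367 / 37.7).
= √(6,532,600 / 37.7) = √173,278.5146 ≈ 416.267.

Q* ≈ 416 kegs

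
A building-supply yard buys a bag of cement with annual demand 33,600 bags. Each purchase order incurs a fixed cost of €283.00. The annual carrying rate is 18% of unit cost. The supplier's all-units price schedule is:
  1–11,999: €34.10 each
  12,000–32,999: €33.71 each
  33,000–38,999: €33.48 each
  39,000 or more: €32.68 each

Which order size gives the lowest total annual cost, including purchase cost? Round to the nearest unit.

Holding cost per unit per year at price C is H = 0.18·C.
Candidates are each tier's EOQ (if it falls in that tier) and each price-break quantity.
EOQ at €34.10 = 1760.2 (feasible in tier 1): TC = 33,600×€34.10 + (33,600/1760.2)×283 + (1760.2/2)×0.18×€34.10 = €1,156,564.17.
EOQ at €33.71 = 1770.4 < 12000, so use break Q=12000: TC = 33,600×€33.71 + (33,600/12000.0)×283 + (12000.0/2)×0.18×€33.71 = €1,169,855.20.
EOQ at €33.48 = 1776.4 < 33000, so use break Q=33000: TC = 33,600×€33.48 + (33,600/33000.0)×283 + (33000.0/2)×0.18×€33.48 = €1,224,651.75.
EOQ at €32.68 = 1798.0 < 39000, so use break Q=39000: TC = 33,600×€32.68 + (33,600/39000.0)×283 + (39000.0/2)×0.18×€32.68 = €1,212,998.62.
Lowest total cost is €1,156,564.17 at Q = 1760.2.

Q* ≈ 1,760 bags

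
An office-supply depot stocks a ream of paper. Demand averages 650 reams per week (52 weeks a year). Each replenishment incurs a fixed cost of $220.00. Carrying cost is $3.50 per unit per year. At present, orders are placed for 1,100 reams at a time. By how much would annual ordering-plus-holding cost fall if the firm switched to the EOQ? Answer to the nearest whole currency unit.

Annual demand D = 650 × 52 = 33,800.
EOQ = √(2DS/H) = √(2 × 33,800 × 220 / 3.5) ≈ 2061.34.
Cost at Q* = (D/Q*)S + (Q*/2)H = √(2DSH) ≈ $7,214.71.
Cost at Q = 1,100: (33,800/1,100)×220 + (1,100/2)×3.5 = $6,760.00 + $1,925.00 = $8,685.00.
Excess = $8,685.00 − $7,214.71 = $1,470.29.

Extra cost ≈ $1,470 per year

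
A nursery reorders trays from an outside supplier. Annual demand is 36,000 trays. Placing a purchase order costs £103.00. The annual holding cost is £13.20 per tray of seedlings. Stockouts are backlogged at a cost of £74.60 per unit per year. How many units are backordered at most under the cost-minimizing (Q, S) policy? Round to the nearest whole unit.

With planned backorders, Q* = √(2DS/H) · √((H+B)/B).
√(2DS/H) = √(2 × 36,000 × 103 / 13.2) = 749.545.
√((H+B)/B) = √((13.2+74.6)/74.6) = 1.0849.
Q* ≈ 813.159.
S* = Q* · H/(H+B) = 813.159 × 13.2/87.8 ≈ 122.252.

S* ≈ 122 trays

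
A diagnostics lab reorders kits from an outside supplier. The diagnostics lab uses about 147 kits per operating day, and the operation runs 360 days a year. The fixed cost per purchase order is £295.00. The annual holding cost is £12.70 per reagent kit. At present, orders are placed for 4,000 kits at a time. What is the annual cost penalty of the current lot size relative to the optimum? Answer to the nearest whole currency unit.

Annual demand D = 147 × 360 = 52,920.
EOQ = √(2DS/H) = √(2 × 52,920 × 295 / 12.7) ≈ 1567.96.
Cost at Q* = (D/Q*)S + (Q*/2)H = √(2DSH) ≈ £19,913.05.
Cost at Q = 4,000: (52,920/4,000)×295 + (4,000/2)×12.7 = £3,902.85 + £25,400.00 = £29,302.85.
Excess = £29,302.85 − £19,913.05 = £9,389.80.

Extra cost ≈ £9,390 per year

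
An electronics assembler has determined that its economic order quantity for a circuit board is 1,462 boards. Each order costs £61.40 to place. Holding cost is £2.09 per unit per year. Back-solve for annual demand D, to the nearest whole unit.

Squaring Q* = √(2DS/H) gives Q*² = 2DS/H.
From Q* = √(2DS/H): D = Q*²H / (2S) = 1,462² × 2.09 / (2 × 61.4) = 36378.322.

D ≈ 36,378 boards per year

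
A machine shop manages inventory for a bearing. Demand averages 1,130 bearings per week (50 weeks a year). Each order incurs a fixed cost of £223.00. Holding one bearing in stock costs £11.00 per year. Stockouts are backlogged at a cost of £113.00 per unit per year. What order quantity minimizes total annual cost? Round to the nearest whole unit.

Annual demand D = 1,130 × 50 = 56,500.
With planned backorders, Q* = √(2DS/H) · √((H+B)/B).
√(2DS/H) = √(2 × 56,500 × 223 / 11) = 1513.545.
√((H+B)/B) = √((11+113)/113) = 1.0475.
Q* ≈ 1585.503.

Q* ≈ 1,586 bearings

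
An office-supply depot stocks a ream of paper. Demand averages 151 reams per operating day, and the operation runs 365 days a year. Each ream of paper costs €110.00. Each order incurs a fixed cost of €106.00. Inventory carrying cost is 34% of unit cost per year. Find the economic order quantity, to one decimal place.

Annual demand D = 151 × 365 = 55,115.
Holding cost H = 0.34 × €110.00 = €37.4000 per unit per year.
EOQ = √(2DS / H) = √(2 × 55,115 × 106 / 37.4).
= √(11,684,380 / 37.4) = √312,416.5775 ≈ 558.942.

Q* ≈ 558.9 reams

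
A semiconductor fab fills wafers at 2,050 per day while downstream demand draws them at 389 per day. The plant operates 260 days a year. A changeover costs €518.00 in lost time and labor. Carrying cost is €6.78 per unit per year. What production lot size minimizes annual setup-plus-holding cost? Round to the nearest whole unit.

Q* ≈ 4,367 wafers

Annual demand D = 389 × 260 = 101,140.
Production build-up factor (1 − d/p) = 1 − 389/2,050 = 0.8102.
Q* = √(2DS / (H(1 − d/p))) = √(2 × 101,140 × 518 / (6.78 × 0.8102)).
= √(104,781,040 / 5.4935) ≈ 4367.356.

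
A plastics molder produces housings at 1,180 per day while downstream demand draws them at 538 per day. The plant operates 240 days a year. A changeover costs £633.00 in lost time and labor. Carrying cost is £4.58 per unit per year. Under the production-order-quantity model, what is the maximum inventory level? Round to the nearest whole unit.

I_max ≈ 4,407 housings

Annual demand D = 538 × 240 = 129,120.
Production build-up factor (1 − d/p) = 1 − 538/1,180 = 0.5441.
Q* = √(2DS / (H(1 − d/p))) = √(2 × 129,120 × 633 / (4.58 × 0.5441)).
= √(163,465,920 / 2.4918) ≈ 8099.428.
Maximum inventory = Q*(1 − d/p) = 8099.428 × 0.5441 ≈ 4406.638.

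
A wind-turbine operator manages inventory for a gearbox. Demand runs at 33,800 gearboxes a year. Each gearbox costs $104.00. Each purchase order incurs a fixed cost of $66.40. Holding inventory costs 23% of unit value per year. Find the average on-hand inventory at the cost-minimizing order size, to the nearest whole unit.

Average inventory ≈ 217 gearboxes

Holding cost H = 0.23 × $104.00 = $23.9200 per unit per year.
EOQ = √(2DS/H) = √(2 × 33,800 × 66.4 / 23.92) ≈ 433.19.
Average inventory = Q*/2 ≈ 433.19 / 2 = 216.594.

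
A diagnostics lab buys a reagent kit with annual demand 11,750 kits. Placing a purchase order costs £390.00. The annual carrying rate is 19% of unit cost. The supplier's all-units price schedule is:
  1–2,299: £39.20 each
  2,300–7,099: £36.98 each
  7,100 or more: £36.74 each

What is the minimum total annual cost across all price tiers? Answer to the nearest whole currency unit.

TC* ≈ £444,588

Holding cost per unit per year at price C is H = 0.19·C.
For each price level, check whether its EOQ is feasible; otherwise the best quantity at that price is the breakpoint.
EOQ at £39.20 = 1109.3 (feasible in tier 1): TC = 11,750×£39.20 + (11,750/1109.3)×390 + (1109.3/2)×0.19×£39.20 = £468,862.02.
EOQ at £36.98 = 1142.1 < 2300, so use break Q=2300: TC = 11,750×£36.98 + (11,750/2300.0)×390 + (2300.0/2)×0.19×£36.98 = £444,587.52.
EOQ at £36.74 = 1145.8 < 7100, so use break Q=7100: TC = 11,750×£36.74 + (11,750/7100.0)×390 + (7100.0/2)×0.19×£36.74 = £457,121.55.
Lowest total cost among the candidates is at Q = 2300.0.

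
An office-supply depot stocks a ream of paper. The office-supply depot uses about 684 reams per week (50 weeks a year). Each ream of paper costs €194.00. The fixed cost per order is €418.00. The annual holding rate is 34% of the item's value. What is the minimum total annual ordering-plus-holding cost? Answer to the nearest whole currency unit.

TC* ≈ €43,427

Annual demand D = 684 × 50 = 34,200.
Holding cost H = 0.34 × €194.00 = €65.9600 per unit per year.
Q* = √(2DS/H) = √(2 × 34,200 × 418 / 65.96) ≈ 658.38.
At the optimum the two cost components are equal, so total cost = 2·(Q*/2)H = Q*·H.
Minimum total = √(2DSH) = √(2 × 34,200 × 418 × 65.96) ≈ 43426.669.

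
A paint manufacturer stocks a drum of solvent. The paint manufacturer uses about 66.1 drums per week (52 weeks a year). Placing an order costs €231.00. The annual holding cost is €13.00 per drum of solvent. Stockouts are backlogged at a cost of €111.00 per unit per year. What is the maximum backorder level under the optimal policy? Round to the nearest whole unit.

S* ≈ 39 drums

Annual demand D = 66.1 × 52 = 3,437.2.
With planned backorders, Q* = √(2DS/H) · √((H+B)/B).
√(2DS/H) = √(2 × 3,437.2 × 231 / 13) = 349.504.
√((H+B)/B) = √((13+111)/111) = 1.0569.
Q* ≈ 369.404.
S* = Q* · H/(H+B) = 369.404 × 13/124 ≈ 38.728.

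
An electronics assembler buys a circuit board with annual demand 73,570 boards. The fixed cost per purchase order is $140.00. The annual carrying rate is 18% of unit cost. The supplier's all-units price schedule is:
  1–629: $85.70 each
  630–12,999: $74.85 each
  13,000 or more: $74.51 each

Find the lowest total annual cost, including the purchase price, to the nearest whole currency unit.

TC* ≈ $5,523,374

Holding cost per unit per year at price C is H = 0.18·C.
For each price level, check whether its EOQ is feasible; otherwise the best quantity at that price is the breakpoint.
Tier 1 ($85.70): EOQ = 1155.6 exceeds tier's upper bound 629, so this tier is dominated.
EOQ at $74.85 = 1236.5 (feasible in tier 2): TC = 73,570×$74.85 + (73,570/1236.5)×140 + (1236.5/2)×0.18×$74.85 = $5,523,373.98.
EOQ at $74.51 = 1239.3 < 13000, so use break Q=13000: TC = 73,570×$74.51 + (73,570/13000.0)×140 + (13000.0/2)×0.18×$74.51 = $5,569,669.69.
Lowest total cost among the candidates is at Q = 1236.5.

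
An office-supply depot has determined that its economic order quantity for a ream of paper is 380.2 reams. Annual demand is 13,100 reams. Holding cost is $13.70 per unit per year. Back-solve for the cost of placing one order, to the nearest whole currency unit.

Squaring Q* = √(2DS/H) gives Q*² = 2DS/H.
From Q* = √(2DS/H): S = Q*²H / (2D) = 380.2² × 13.7 / (2 × 13,100) = 75.5864.

S ≈ $76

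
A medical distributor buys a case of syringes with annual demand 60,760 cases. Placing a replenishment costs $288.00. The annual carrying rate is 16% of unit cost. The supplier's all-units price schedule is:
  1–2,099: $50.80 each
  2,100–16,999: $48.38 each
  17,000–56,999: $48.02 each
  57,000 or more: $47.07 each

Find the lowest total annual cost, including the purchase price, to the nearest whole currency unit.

TC* ≈ $2,956,028

Holding cost per unit per year at price C is H = 0.16·C.
Candidates are each tier's EOQ (if it falls in that tier) and each price-break quantity.
EOQ at $50.80 = 2075.0 (feasible in tier 1): TC = 60,760×$50.80 + (60,760/2075.0)×288 + (2075.0/2)×0.16×$50.80 = $3,103,474.00.
EOQ at $48.38 = 2126.3 (feasible in tier 2): TC = 60,760×$48.38 + (60,760/2126.3)×288 + (2126.3/2)×0.16×$48.38 = $2,956,028.16.
EOQ at $48.02 = 2134.3 < 17000, so use break Q=17000: TC = 60,760×$48.02 + (60,760/17000.0)×288 + (17000.0/2)×0.16×$48.02 = $2,984,031.75.
EOQ at $47.07 = 2155.7 < 57000, so use break Q=57000: TC = 60,760×$47.07 + (60,760/57000.0)×288 + (57000.0/2)×0.16×$47.07 = $3,074,919.40.
Lowest total cost among the candidates is at Q = 2126.3.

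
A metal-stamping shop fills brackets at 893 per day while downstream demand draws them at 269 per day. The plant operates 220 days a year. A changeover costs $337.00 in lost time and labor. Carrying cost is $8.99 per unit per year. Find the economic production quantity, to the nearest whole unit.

Q* ≈ 2,520 brackets

Annual demand D = 269 × 220 = 59,180.
Production build-up factor (1 − d/p) = 1 − 269/893 = 0.6988.
Q* = √(2DS / (H(1 − d/p))) = √(2 × 59,180 × 337 / (8.99 × 0.6988)).
= √(39,887,320 / 6.2819) ≈ 2519.829.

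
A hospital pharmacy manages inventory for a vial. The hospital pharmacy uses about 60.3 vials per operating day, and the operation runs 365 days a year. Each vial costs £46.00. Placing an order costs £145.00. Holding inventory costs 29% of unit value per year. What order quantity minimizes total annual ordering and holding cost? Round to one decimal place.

Q* ≈ 691.7 vials

Annual demand D = 60.3 × 365 = 22,009.5.
Holding cost H = 0.29 × £46.00 = £13.3400 per unit per year.
EOQ = √(2DS / H) = √(2 × 22,009.5 × 145 / 13.34).
= √(6,382,755 / 13.34) = √478,467.3913 ≈ 691.713.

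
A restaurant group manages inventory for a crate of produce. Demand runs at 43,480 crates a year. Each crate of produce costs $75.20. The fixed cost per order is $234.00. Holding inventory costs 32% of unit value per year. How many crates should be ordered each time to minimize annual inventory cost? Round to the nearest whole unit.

Q* ≈ 920 crates

Holding cost H = 0.32 × $75.20 = $24.0640 per unit per year.
EOQ = √(2DS / H) = √(2 × 43,480 × 234 / 24.064).
= √(20,348,640 / 24.064) = √845,605.0532 ≈ 919.568.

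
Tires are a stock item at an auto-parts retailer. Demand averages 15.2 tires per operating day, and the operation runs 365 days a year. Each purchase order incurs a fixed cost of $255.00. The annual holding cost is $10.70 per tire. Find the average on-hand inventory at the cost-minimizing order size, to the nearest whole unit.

Average inventory ≈ 257 tires

Annual demand D = 15.2 × 365 = 5,548.
The optimal lot size = √(2DS/H) = √(2 × 5,548 × 255 / 10.7) ≈ 514.23.
Average inventory = Q*/2 ≈ 514.23 / 2 = 257.117.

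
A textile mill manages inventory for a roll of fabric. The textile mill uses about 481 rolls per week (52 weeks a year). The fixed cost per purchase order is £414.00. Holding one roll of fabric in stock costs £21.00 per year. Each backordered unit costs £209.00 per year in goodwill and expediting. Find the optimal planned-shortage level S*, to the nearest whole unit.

Annual demand D = 481 × 52 = 25,012.
With planned backorders, Q* = √(2DS/H) · √((H+B)/B).
√(2DS/H) = √(2 × 25,012 × 414 / 21) = 993.070.
√((H+B)/B) = √((21+209)/209) = 1.0490.
Q* ≈ 1041.767.
S* = Q* · H/(H+B) = 1041.767 × 21/230 ≈ 95.118.

S* ≈ 95 rolls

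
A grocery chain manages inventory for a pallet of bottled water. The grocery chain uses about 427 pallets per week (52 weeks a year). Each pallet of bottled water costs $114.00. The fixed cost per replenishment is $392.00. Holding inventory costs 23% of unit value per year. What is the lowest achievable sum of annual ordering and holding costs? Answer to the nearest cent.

Annual demand D = 427 × 52 = 22,204.
Holding cost H = 0.23 × $114.00 = $26.2200 per unit per year.
EOQ = √(2DS/H) = √(2 × 22,204 × 392 / 26.22) ≈ 814.81.
At the optimum the two cost components are equal, so total cost = 2·(Q*/2)H = Q*·H.
Minimum total = √(2DSH) = √(2 × 22,204 × 392 × 26.22) ≈ 21364.365.

TC* ≈ $21,364.36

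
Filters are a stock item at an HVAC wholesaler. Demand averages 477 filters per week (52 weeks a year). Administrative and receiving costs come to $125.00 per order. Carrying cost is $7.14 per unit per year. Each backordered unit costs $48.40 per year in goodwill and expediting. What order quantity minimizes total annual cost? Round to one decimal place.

Annual demand D = 477 × 52 = 24,804.
With planned backorders, Q* = √(2DS/H) · √((H+B)/B).
√(2DS/H) = √(2 × 24,804 × 125 / 7.14) = 931.927.
√((H+B)/B) = √((7.14+48.4)/48.4) = 1.0712.
Q* ≈ 998.302.

Q* ≈ 998.3 filters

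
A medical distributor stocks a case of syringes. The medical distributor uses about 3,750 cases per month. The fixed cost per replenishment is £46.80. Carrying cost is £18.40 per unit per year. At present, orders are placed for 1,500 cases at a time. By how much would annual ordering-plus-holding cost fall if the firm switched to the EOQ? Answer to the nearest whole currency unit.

Annual demand D = 3,750 × 12 = 45,000.
EOQ = √(2DS/H) = √(2 × 45,000 × 46.8 / 18.4) ≈ 478.45.
Cost at Q* = (D/Q*)S + (Q*/2)H = √(2DSH) ≈ £8,803.45.
Cost at Q = 1,500: (45,000/1,500)×46.8 + (1,500/2)×18.4 = £1,404.00 + £13,800.00 = £15,204.00.
Excess = £15,204.00 − £8,803.45 = £6,400.55.

Extra cost ≈ £6,401 per year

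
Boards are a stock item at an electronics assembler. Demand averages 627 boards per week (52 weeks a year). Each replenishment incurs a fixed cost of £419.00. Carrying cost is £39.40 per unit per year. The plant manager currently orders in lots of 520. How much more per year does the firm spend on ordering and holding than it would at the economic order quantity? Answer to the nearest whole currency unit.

Annual demand D = 627 × 52 = 32,604.
EOQ = √(2DS/H) = √(2 × 32,604 × 419 / 39.4) ≈ 832.74.
Cost at Q* = (D/Q*)S + (Q*/2)H = √(2DSH) ≈ £32,809.95.
Cost at Q = 520: (32,604/520)×419 + (520/2)×39.4 = £26,271.30 + £10,244.00 = £36,515.30.
Excess = £36,515.30 − £32,809.95 = £3,705.35.

Extra cost ≈ £3,705 per year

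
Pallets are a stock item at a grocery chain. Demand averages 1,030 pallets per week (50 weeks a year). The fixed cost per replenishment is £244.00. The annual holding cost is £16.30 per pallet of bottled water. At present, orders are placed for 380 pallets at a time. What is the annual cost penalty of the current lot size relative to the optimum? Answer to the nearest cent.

Annual demand D = 1,030 × 50 = 51,500.
EOQ = √(2DS/H) = √(2 × 51,500 × 244 / 16.3) ≈ 1241.71.
Cost at Q* = (D/Q*)S + (Q*/2)H = √(2DSH) ≈ £20,239.85.
Cost at Q = 380: (51,500/380)×244 + (380/2)×16.3 = £33,068.42 + £3,097.00 = £36,165.42.
Excess = £36,165.42 − £20,239.85 = £15,925.57.

Extra cost ≈ £15,925.57 per year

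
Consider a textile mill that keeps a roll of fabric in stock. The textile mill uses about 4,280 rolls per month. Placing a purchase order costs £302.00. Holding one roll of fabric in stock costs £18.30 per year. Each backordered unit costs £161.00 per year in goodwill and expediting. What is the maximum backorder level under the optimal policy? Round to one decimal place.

Annual demand D = 4,280 × 12 = 51,360.
With planned backorders, Q* = √(2DS/H) · √((H+B)/B).
√(2DS/H) = √(2 × 51,360 × 302 / 18.3) = 1301.983.
√((H+B)/B) = √((18.3+161)/161) = 1.0553.
Q* ≈ 1373.987.
S* = Q* · H/(H+B) = 1373.987 × 18.3/179.3 ≈ 140.234.

S* ≈ 140.2 rolls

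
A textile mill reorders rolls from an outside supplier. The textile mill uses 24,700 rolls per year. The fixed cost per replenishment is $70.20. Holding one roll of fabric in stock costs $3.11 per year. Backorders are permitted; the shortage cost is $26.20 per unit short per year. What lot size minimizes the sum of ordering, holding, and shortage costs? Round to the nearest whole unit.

With planned backorders, Q* = √(2DS/H) · √((H+B)/B).
√(2DS/H) = √(2 × 24,700 × 70.2 / 3.11) = 1055.971.
√((H+B)/B) = √((3.11+26.2)/26.2) = 1.0577.
Q* ≈ 1116.887.

Q* ≈ 1,117 rolls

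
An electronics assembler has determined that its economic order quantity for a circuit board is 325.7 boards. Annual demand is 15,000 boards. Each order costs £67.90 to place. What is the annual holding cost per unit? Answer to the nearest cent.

The basic EOQ model gives Q* = √(2DS/H); rearrange for the unknown.
From Q* = √(2DS/H): H = 2DS / Q*² = 2 × 15,000 × 67.9 / 325.7² = 19.2024.

H ≈ £19.20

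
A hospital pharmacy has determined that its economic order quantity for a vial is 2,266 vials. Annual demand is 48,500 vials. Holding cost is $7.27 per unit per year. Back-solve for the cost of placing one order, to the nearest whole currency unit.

Squaring Q* = √(2DS/H) gives Q*² = 2DS/H.
From Q* = √(2DS/H): S = Q*²H / (2D) = 2,266² × 7.27 / (2 × 48,500) = 384.8420.

S ≈ $385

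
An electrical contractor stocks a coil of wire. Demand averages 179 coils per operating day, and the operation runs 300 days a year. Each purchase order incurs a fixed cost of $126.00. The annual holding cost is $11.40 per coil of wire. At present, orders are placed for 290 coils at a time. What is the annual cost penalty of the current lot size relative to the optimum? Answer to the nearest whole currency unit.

Annual demand D = 179 × 300 = 53,700.
EOQ = √(2DS/H) = √(2 × 53,700 × 126 / 11.4) ≈ 1089.52.
Cost at Q* = (D/Q*)S + (Q*/2)H = √(2DSH) ≈ $12,420.52.
Cost at Q = 290: (53,700/290)×126 + (290/2)×11.4 = $23,331.72 + $1,653.00 = $24,984.72.
Excess = $24,984.72 − $12,420.52 = $12,564.20.

Extra cost ≈ $12,564 per year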